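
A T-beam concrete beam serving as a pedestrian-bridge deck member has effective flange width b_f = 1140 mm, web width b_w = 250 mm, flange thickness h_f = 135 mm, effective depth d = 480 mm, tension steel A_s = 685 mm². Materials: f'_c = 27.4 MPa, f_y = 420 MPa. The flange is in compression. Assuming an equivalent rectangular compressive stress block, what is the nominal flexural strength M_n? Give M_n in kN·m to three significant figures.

M_n ≈ 137 kN·m

Tension: T = A_s f_y = 685 × 420 = 287700 N.
Try a within the flange: a = T/(0.85 f'_c b_f) = 287700/(0.85 × 27.4 × 1140) = 10.84 mm.
Since a = 10.84 ≤ h_f = 135 mm, the stress block lies entirely in the flange; analyse as a rectangular beam of width b_f.
M_n = T(d − a/2) = 287700 × (480 − 5.42) = 136.54 × 10⁶ N·mm.
M_n = 136.54 kN·m.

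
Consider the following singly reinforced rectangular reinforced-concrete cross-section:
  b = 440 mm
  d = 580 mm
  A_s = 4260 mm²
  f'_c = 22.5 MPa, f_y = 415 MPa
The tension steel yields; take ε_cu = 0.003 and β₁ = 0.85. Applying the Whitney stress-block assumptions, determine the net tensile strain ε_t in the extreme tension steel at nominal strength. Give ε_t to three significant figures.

a = A_s f_y/(0.85 f'_c b) = 210.09 mm.
β₁ = 0.85, so c = a/β₁ = 210.09/0.85 = 247.16 mm.
From the linear strain diagram with ε_cu = 0.003: ε_t = 0.003 (d − c)/c = 0.003 × (580 − 247.16)/247.16 = 0.00404.
ε_t is between 0.004 and 0.005 — transition zone.

ε_t ≈ 0.00404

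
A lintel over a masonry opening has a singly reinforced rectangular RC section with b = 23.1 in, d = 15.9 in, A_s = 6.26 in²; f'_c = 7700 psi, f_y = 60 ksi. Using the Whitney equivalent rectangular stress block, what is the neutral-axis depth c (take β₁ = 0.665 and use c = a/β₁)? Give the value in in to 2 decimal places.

T = A_s f_y = 6.26 × 60 = 375.6 kips.
a = T/(0.85 f'_c b) = 375.6/(0.85 × 7.7 × 23.1) = 2.4843 in.
With β₁ = 0.665, c = a/β₁ = 2.4843/0.665 = 3.74 in.

c ≈ 3.74 in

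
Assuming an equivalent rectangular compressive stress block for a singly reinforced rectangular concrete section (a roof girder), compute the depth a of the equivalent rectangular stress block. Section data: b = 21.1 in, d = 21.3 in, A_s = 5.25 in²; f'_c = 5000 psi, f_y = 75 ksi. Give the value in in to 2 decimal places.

a ≈ 4.39 in

T = A_s f_y = 5.25 × 75 = 393.75 kips.
a = T/(0.85 f'_c b) = 393.75/(0.85 × 5 × 21.1) = 4.39 in.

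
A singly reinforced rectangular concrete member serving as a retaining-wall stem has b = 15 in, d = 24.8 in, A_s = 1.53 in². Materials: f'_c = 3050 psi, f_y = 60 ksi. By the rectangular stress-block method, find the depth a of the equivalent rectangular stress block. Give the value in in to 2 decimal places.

T = A_s f_y = 1.53 × 60 = 91.8 kips.
a = T/(0.85 f'_c b) = 91.8/(0.85 × 3.05 × 15) = 2.36 in.

a ≈ 2.36 in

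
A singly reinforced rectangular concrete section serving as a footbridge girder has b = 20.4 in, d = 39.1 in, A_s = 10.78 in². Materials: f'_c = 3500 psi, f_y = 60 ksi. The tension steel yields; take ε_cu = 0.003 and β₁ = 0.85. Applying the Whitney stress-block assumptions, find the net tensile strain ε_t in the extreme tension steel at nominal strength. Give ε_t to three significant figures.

a = A_s f_y/(0.85 f'_c b) = 10.657 in.
β₁ = 0.85, so c = a/β₁ = 10.657/0.85 = 12.538 in.
From the linear strain diagram with ε_cu = 0.003: ε_t = 0.003 (d − c)/c = 0.003 × (39.1 − 12.538)/12.538 = 0.00636.
Since ε_t ≥ 0.005, the section is tension-controlled.

ε_t ≈ 0.00636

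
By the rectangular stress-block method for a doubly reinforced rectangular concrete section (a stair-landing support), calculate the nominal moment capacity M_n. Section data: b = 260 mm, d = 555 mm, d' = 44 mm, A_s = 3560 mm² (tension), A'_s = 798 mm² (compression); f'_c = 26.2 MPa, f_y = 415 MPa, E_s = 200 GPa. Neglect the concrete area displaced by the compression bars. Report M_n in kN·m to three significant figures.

M_n ≈ 692 kN·m

Assume both tension and compression steel yield.
Net tension couple steel: A_s − A'_s = 2762 mm².
a = (A_s − A'_s) f_y / (0.85 f'_c b) = 1146230/(0.85 × 26.2 × 260) = 197.96 mm.
c = a/β₁ = 197.96/0.85 = 232.89 mm; ε'_s = 0.003(c − d')/c = 0.0024 ≥ f_y/E_s = 0.0021, so compression steel does yield.
M_n = (A_s − A'_s) f_y (d − a/2) + A'_s f_y (d − d') = [1146230 × (555 − 98.98) + 331170 × (555 − 44)] × 10⁻⁶ = 522.70 + 169.23 = 691.93 kN·m.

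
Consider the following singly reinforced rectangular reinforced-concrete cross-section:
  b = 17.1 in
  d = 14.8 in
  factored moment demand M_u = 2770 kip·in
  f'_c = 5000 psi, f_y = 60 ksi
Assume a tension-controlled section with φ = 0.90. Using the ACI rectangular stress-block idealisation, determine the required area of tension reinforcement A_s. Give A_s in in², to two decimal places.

A_s ≈ 3.89 in²

M_n = M_u/φ = 2770/0.90 = 3077.78 kip·in.
From M_n = 0.85 f'_c a b (d − a/2):
a = d − √(d² − 2M_n/(0.85 f'_c b)) = 14.8 − √(14.8² − 2 × 3077.78/(0.85 × 5 × 17.1)) = 3.209 in.
A_s = 0.85 f'_c a b / f_y = 0.85 × 5 × 3.209 × 17.1 / 60 = 3.887 in².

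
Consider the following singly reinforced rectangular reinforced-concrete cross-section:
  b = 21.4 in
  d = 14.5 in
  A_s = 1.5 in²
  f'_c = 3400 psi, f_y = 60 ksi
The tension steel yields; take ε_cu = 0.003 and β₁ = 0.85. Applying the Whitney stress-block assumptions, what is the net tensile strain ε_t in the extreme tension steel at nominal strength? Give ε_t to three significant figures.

a = A_s f_y/(0.85 f'_c b) = 1.455 in.
β₁ = 0.85, so c = a/β₁ = 1.455/0.85 = 1.712 in.
From the linear strain diagram with ε_cu = 0.003: ε_t = 0.003 (d − c)/c = 0.003 × (14.5 − 1.712)/1.712 = 0.0224.
Since ε_t ≥ 0.005, the section is tension-controlled.

ε_t ≈ 0.0224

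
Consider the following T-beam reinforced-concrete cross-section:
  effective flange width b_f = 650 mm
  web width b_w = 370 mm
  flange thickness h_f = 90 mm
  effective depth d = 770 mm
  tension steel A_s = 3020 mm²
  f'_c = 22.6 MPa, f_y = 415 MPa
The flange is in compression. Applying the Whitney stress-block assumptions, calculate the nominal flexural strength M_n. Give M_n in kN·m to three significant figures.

Tension: T = A_s f_y = 3020 × 415 = 1253300 N.
Try a within the flange: a = T/(0.85 f'_c b_f) = 1253300/(0.85 × 22.6 × 650) = 100.37 mm.
a = 100.37 > h_f = 90 mm: the block extends into the web. Split into flange-overhang and web parts.
C_f = 0.85 f'_c (b_f − b_w) h_f = 0.85 × 22.6 × (650 − 370) × 90 = 484092 N.
Remaining web compression depth: a_w = (T − C_f)/(0.85 f'_c b_w) = (1253300 − 484092)/(0.85 × 22.6 × 370) = 108.22 mm.
M_n = C_f(d − h_f/2) + (T − C_f)(d − a_w/2) = 484092 × (770 − 45) + 769208 × (770 − 54.11) = 350.97 + 550.67 = 901.64 × 10⁶ N·mm.
M_n = 901.64 kN·m.

M_n ≈ 902 kN·m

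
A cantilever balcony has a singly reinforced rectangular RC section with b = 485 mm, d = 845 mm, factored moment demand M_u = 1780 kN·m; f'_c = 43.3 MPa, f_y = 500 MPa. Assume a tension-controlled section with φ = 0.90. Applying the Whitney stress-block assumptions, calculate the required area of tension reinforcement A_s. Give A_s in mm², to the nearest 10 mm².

M_n = M_u/φ = 1780/0.90 = 1977.78 kN·m.
With M_n = 0.85 f'_c a b (d − a/2), solve the quadratic for a:
a = d − √(d² − 2M_n/(0.85 f'_c b)) = 845 − √(845² − 2 × 1977.78×10⁶/(0.85 × 43.3 × 485)) = 143.27 mm.
A_s = 0.85 f'_c a b / f_y = 0.85 × 43.3 × 143.27 × 485 / 500 = 5114.9 mm².

A_s ≈ 5110 mm²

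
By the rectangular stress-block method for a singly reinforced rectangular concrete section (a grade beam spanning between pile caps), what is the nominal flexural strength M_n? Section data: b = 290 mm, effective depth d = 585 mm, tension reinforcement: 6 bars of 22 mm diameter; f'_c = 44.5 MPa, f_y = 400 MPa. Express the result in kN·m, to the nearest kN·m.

A_s = 6 × 380 = 2280 mm².
T = A_s f_y = 2280 × 400 = 912000 N = 912 kN.
From C = T: a = T/(0.85 f'_c b) = 912000/(0.85 × 44.5 × 290) = 83.14 mm.
M_n = T(d − a/2) = 912 kN × (585 − 41.57) mm = 495.61 kN·m.

M_n ≈ 496 kN·m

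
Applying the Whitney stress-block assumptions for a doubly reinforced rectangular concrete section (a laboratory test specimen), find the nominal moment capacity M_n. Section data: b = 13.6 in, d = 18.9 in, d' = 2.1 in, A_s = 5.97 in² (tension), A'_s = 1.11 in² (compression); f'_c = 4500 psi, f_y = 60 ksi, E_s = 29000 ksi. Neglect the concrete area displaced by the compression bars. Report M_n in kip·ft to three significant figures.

M_n ≈ 484 kip·ft

Assume both steels yield.
a = (A_s − A'_s) f_y/(0.85 f'_c b) = (5.97 − 1.11) × 60/(0.85 × 4.5 × 13.6) = 5.606 in.
c = a/β₁ = 5.606/0.825 = 6.795 in; ε'_s = 0.003(c − d')/c = 0.0021 ≥ ε_y = 0.0021, so the compression steel yields.
M_n = (A_s − A'_s) f_y (d − a/2) + A'_s f_y (d − d') = 291.6 × (18.9 − 2.803) + 66.6 × (18.9 − 2.1) = 4693.9 + 1118.9 = 5812.8 kip·in = 5812.8/12 = 484.40 kip·ft.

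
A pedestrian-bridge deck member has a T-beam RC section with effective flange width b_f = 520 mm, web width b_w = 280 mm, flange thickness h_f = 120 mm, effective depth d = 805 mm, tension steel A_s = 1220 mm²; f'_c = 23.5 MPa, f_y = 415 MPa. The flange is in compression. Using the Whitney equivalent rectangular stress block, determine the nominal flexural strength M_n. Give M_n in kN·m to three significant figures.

Tension: T = A_s f_y = 1220 × 415 = 506300 N.
Try a within the flange: a = T/(0.85 f'_c b_f) = 506300/(0.85 × 23.5 × 520) = 48.74 mm.
Since a = 48.74 ≤ h_f = 120 mm, the stress block lies entirely in the flange; analyse as a rectangular beam of width b_f.
M_n = T(d − a/2) = 506300 × (805 − 24.37) = 395.23 × 10⁶ N·mm.
M_n = 395.23 kN·m.

M_n ≈ 395 kN·m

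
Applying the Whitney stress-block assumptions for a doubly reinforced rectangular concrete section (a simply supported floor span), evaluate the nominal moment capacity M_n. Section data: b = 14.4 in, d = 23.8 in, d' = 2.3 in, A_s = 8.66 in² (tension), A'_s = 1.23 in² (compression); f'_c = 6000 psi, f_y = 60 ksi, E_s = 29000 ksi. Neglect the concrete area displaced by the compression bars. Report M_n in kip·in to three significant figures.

Assume both steels yield.
a = (A_s − A'_s) f_y/(0.85 f'_c b) = (8.66 − 1.23) × 60/(0.85 × 6 × 14.4) = 6.070 in.
c = a/β₁ = 6.070/0.75 = 8.093 in; ε'_s = 0.003(c − d')/c = 0.0021 ≥ ε_y = 0.0021, so the compression steel yields.
M_n = (A_s − A'_s) f_y (d − a/2) + A'_s f_y (d − d') = 445.8 × (23.8 − 3.035) + 73.8 × (23.8 − 2.3) = 9257.0 + 1586.7 = 10843.7 kip·in.

M_n ≈ 10800 kip·in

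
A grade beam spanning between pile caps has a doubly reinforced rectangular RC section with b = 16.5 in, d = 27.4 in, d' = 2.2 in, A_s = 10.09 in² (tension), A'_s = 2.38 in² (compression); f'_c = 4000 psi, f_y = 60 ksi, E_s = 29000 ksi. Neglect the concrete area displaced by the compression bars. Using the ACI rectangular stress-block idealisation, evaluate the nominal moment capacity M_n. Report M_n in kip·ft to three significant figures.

Assume both steels yield.
a = (A_s − A'_s) f_y/(0.85 f'_c b) = (10.09 − 2.38) × 60/(0.85 × 4 × 16.5) = 8.246 in.
c = a/β₁ = 8.246/0.85 = 9.701 in; ε'_s = 0.003(c − d')/c = 0.0023 ≥ ε_y = 0.0021, so the compression steel yields.
M_n = (A_s − A'_s) f_y (d − a/2) + A'_s f_y (d − d') = 462.6 × (27.4 − 4.123) + 142.8 × (27.4 − 2.2) = 10767.9 + 3598.6 = 14366.5 kip·in = 14366.5/12 = 1197.21 kip·ft.

M_n ≈ 1200 kip·ft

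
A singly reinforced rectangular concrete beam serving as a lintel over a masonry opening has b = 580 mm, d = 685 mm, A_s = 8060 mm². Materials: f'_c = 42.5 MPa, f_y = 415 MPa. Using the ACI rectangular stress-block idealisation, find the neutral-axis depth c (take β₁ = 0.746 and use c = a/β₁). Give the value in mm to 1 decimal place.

T = A_s f_y = 8060 × 415 = 3344900 N = 3344.9 kN.
Setting C = 0.85 f'_c a b equal to T: a = 3344900/(0.85 × 42.5 × 580) = 159.642 mm.
With β₁ = 0.746, c = a/β₁ = 159.642/0.746 = 214.0 mm.

c ≈ 214.0 mm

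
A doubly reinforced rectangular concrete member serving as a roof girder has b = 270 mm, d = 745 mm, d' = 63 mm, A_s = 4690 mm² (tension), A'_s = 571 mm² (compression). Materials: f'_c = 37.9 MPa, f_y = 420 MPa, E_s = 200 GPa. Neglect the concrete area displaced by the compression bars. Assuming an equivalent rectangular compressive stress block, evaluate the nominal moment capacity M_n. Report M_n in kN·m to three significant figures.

Assume both tension and compression steel yield.
Net tension couple steel: A_s − A'_s = 4119 mm².
a = (A_s − A'_s) f_y / (0.85 f'_c b) = 1729980/(0.85 × 37.9 × 270) = 198.89 mm.
c = a/β₁ = 198.89/0.779 = 255.31 mm; ε'_s = 0.003(c − d')/c = 0.0023 ≥ f_y/E_s = 0.0021, so compression steel does yield.
M_n = (A_s − A'_s) f_y (d − a/2) + A'_s f_y (d − d') = [1729980 × (745 − 99.445) + 239820 × (745 − 63)] × 10⁻⁶ = 1116.80 + 163.56 = 1280.36 kN·m.

M_n ≈ 1280 kN·m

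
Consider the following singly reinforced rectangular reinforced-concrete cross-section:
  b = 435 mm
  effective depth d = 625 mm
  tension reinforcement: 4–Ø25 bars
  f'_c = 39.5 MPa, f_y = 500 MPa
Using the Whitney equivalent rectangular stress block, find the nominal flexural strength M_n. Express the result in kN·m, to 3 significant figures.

A_s = 4 × 491 = 1964 mm².
T = A_s f_y = 1964 × 500 = 982000 N = 982 kN.
From C = T: a = T/(0.85 f'_c b) = 982000/(0.85 × 39.5 × 435) = 67.24 mm.
M_n = T(d − a/2) = 982 kN × (625 − 33.62) mm = 580.74 kN·m.

M_n ≈ 581 kN·m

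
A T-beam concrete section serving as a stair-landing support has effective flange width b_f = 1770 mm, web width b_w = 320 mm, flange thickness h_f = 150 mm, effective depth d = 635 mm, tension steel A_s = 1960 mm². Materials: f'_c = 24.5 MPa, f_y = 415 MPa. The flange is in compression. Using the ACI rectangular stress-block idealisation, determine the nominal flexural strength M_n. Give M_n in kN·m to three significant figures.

M_n ≈ 508 kN·m

Tension: T = A_s f_y = 1960 × 415 = 813400 N.
Try a within the flange: a = T/(0.85 f'_c b_f) = 813400/(0.85 × 24.5 × 1770) = 22.07 mm.
Since a = 22.07 ≤ h_f = 150 mm, the stress block lies entirely in the flange; analyse as a rectangular beam of width b_f.
M_n = T(d − a/2) = 813400 × (635 − 11.035) = 507.53 × 10⁶ N·mm.
M_n = 507.53 kN·m.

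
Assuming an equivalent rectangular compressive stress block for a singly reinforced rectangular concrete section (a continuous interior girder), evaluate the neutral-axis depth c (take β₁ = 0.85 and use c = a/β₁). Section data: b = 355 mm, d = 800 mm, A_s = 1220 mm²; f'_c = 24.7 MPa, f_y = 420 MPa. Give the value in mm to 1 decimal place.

c ≈ 80.9 mm

T = A_s f_y = 1220 × 420 = 512400 N = 512.4 kN.
Setting C = 0.85 f'_c a b equal to T: a = 512400/(0.85 × 24.7 × 355) = 68.749 mm.
With β₁ = 0.85, c = a/β₁ = 68.749/0.85 = 80.9 mm.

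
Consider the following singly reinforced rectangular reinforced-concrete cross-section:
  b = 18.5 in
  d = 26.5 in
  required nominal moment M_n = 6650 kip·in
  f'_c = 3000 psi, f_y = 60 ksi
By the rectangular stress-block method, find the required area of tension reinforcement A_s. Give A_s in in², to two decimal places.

A_s ≈ 4.72 in²

From M_n = 0.85 f'_c a b (d − a/2):
a = d − √(d² − 2M_n/(0.85 f'_c b)) = 26.5 − √(26.5² − 2 × 6650/(0.85 × 3 × 18.5)) = 5.998 in.
A_s = 0.85 f'_c a b / f_y = 0.85 × 3 × 5.998 × 18.5 / 60 = 4.716 in².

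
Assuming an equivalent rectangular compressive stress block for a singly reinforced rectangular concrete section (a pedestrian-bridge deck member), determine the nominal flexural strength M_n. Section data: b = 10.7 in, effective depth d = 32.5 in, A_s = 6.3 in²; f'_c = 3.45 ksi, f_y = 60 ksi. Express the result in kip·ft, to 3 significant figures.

T = A_s f_y = 6.3 × 60 = 378 kips.
a = T/(0.85 f'_c b) = 378/(0.85 × 3.45 × 10.7) = 12.047 in.
M_n = T(d − a/2) = 378 × (32.5 − 6.0235) = 10008.1 kip·in = 10008.1/12 = 834.01 kip·ft.

M_n ≈ 834 kip·ft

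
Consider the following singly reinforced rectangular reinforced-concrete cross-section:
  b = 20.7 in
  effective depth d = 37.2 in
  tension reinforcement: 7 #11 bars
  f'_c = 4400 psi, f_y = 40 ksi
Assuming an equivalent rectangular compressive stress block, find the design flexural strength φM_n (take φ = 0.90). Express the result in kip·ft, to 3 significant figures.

A_s = 7 × 1.56 = 10.92 in².
T = A_s f_y = 10.92 × 40 = 436.8 kips.
a = T/(0.85 f'_c b) = 436.8/(0.85 × 4.4 × 20.7) = 5.642 in.
M_n = T(d − a/2) = 436.8 × (37.2 − 2.821) = 15016.7 kip·in = 15016.7/12 = 1251.39 kip·ft.
φM_n = 0.90 × 1251.39 = 1126.25 kip·ft.

φM_n ≈ 1130 kip·ft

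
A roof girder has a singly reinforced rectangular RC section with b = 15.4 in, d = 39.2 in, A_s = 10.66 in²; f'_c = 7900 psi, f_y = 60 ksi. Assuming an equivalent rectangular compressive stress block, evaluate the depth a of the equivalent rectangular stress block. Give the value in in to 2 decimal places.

a ≈ 6.19 in

T = A_s f_y = 10.66 × 60 = 639.6 kips.
a = T/(0.85 f'_c b) = 639.6/(0.85 × 7.9 × 15.4) = 6.19 in.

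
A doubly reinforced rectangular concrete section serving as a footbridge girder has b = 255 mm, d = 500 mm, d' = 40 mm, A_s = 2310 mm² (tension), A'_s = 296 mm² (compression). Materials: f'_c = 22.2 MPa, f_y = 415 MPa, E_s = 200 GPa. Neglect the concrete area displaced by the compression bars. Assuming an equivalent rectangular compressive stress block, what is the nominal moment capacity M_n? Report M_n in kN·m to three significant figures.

M_n ≈ 402 kN·m

Assume both tension and compression steel yield.
Net tension couple steel: A_s − A'_s = 2014 mm².
a = (A_s − A'_s) f_y / (0.85 f'_c b) = 835810/(0.85 × 22.2 × 255) = 173.70 mm.
c = a/β₁ = 173.70/0.85 = 204.35 mm; ε'_s = 0.003(c − d')/c = 0.0024 ≥ f_y/E_s = 0.0021, so compression steel does yield.
M_n = (A_s − A'_s) f_y (d − a/2) + A'_s f_y (d − d') = [835810 × (500 − 86.85) + 122840 × (500 − 40)] × 10⁻⁶ = 345.31 + 56.51 = 401.82 kN·m.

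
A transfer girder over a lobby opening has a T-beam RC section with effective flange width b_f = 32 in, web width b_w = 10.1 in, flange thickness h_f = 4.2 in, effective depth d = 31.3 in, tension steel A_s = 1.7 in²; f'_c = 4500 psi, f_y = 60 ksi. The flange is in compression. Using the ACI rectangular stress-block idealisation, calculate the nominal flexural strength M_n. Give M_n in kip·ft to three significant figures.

Tension: T = A_s f_y = 1.7 × 60 = 102 kips.
Try a within the flange: a = T/(0.85 f'_c b_f) = 102/(0.85 × 4.5 × 32) = 0.833 in.
Since a = 0.833 ≤ h_f = 4.2 in, the stress block lies entirely in the flange; analyse as a rectangular beam of width b_f.
M_n = T(d − a/2) = 102 × (31.3 − 0.4165) = 3150.1 kip·in.
M_n = 3150.1/12 = 262.51 kip·ft.

M_n ≈ 263 kip·ft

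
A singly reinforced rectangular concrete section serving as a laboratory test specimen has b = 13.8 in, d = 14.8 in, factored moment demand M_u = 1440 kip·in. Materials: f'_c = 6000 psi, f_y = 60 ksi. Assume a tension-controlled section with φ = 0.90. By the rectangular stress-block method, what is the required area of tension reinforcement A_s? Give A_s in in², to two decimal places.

M_n = M_u/φ = 1440/0.90 = 1600 kip·in.
From M_n = 0.85 f'_c a b (d − a/2):
a = d − √(d² − 2M_n/(0.85 f'_c b)) = 14.8 − √(14.8² − 2 × 1600/(0.85 × 6 × 13.8)) = 1.625 in.
A_s = 0.85 f'_c a b / f_y = 0.85 × 6 × 1.625 × 13.8 / 60 = 1.906 in².

A_s ≈ 1.91 in²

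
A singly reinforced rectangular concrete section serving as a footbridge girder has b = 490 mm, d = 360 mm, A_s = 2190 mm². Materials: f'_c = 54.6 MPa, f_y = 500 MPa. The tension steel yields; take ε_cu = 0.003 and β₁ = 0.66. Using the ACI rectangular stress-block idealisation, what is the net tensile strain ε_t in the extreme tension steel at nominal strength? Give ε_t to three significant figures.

ε_t ≈ 0.0118

a = A_s f_y/(0.85 f'_c b) = 48.15 mm.
β₁ = 0.66, so c = a/β₁ = 48.15/0.66 = 72.95 mm.
From the linear strain diagram with ε_cu = 0.003: ε_t = 0.003 (d − c)/c = 0.003 × (360 − 72.95)/72.95 = 0.0118.
Since ε_t ≥ 0.005, the section is tension-controlled.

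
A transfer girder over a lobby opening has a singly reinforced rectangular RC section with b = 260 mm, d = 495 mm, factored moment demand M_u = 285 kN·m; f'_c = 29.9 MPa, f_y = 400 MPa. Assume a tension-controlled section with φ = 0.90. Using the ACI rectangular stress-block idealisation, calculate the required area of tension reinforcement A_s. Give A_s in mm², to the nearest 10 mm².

M_n = M_u/φ = 285/0.90 = 316.667 kN·m.
With M_n = 0.85 f'_c a b (d − a/2), solve the quadratic for a:
a = d − √(d² − 2M_n/(0.85 f'_c b)) = 495 − √(495² − 2 × 316.667×10⁶/(0.85 × 29.9 × 260)) = 108.76 mm.
A_s = 0.85 f'_c a b / f_y = 0.85 × 29.9 × 108.76 × 260 / 400 = 1796.7 mm².

A_s ≈ 1800 mm²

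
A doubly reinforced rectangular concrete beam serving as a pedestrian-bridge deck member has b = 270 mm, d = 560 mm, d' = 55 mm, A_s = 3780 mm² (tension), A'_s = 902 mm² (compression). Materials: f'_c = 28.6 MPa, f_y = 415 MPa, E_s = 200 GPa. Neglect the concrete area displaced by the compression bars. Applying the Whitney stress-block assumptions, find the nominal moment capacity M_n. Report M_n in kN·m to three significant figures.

M_n ≈ 749 kN·m

Assume both tension and compression steel yield.
Net tension couple steel: A_s − A'_s = 2878 mm².
a = (A_s − A'_s) f_y / (0.85 f'_c b) = 1194370/(0.85 × 28.6 × 270) = 181.97 mm.
c = a/β₁ = 181.97/0.846 = 215.09 mm; ε'_s = 0.003(c − d')/c = 0.0022 ≥ f_y/E_s = 0.0021, so compression steel does yield.
M_n = (A_s − A'_s) f_y (d − a/2) + A'_s f_y (d − d') = [1194370 × (560 − 90.985) + 374330 × (560 − 55)] × 10⁻⁶ = 560.18 + 189.04 = 749.22 kN·m.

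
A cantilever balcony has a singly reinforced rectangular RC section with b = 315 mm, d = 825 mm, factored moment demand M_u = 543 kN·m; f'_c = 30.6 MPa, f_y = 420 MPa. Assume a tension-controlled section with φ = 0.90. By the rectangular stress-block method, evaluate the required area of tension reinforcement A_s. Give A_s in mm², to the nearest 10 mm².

A_s ≈ 1850 mm²

M_n = M_u/φ = 543/0.90 = 603.333 kN·m.
With M_n = 0.85 f'_c a b (d − a/2), solve the quadratic for a:
a = d − √(d² − 2M_n/(0.85 f'_c b)) = 825 − √(825² − 2 × 603.333×10⁶/(0.85 × 30.6 × 315)) = 94.69 mm.
A_s = 0.85 f'_c a b / f_y = 0.85 × 30.6 × 94.69 × 315 / 420 = 1847.2 mm².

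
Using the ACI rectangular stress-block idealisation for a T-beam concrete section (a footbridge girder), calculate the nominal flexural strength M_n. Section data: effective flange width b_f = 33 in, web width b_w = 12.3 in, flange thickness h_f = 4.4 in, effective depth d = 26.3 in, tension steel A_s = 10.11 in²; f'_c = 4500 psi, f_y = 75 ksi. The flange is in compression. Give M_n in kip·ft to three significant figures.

Tension: T = A_s f_y = 10.11 × 75 = 758.25 kips.
Try a within the flange: a = T/(0.85 f'_c b_f) = 758.25/(0.85 × 4.5 × 33) = 6.007 in.
a = 6.007 > h_f = 4.4 in: the block extends into the web. Split into flange-overhang and web parts.
C_f = 0.85 f'_c (b_f − b_w) h_f = 0.85 × 4.5 × (33 − 12.3) × 4.4 = 348.4 kips.
Remaining web compression depth: a_w = (T − C_f)/(0.85 f'_c b_w) = (758.25 − 348.4)/(0.85 × 4.5 × 12.3) = 8.711 in.
M_n = C_f(d − h_f/2) + (T − C_f)(d − a_w/2) = 348.4 × (26.3 − 2.2) + 409.85 × (26.3 − 4.3555) = 8396.4 + 8994.0 = 17390.4 kip·in.
M_n = 17390.4/12 = 1449.20 kip·ft.

M_n ≈ 1450 kip·ft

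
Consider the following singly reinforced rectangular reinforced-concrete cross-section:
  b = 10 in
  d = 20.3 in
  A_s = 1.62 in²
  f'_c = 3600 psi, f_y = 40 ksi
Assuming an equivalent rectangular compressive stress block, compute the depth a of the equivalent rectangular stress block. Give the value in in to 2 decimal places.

a ≈ 2.12 in

T = A_s f_y = 1.62 × 40 = 64.8 kips.
a = T/(0.85 f'_c b) = 64.8/(0.85 × 3.6 × 10) = 2.12 in.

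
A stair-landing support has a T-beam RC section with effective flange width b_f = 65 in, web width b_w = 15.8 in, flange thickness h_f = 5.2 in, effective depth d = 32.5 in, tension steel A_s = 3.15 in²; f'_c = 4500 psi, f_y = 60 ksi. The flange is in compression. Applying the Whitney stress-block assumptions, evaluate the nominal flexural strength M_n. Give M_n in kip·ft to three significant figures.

Tension: T = A_s f_y = 3.15 × 60 = 189 kips.
Try a within the flange: a = T/(0.85 f'_c b_f) = 189/(0.85 × 4.5 × 65) = 0.760 in.
Since a = 0.760 ≤ h_f = 5.2 in, the stress block lies entirely in the flange; analyse as a rectangular beam of width b_f.
M_n = T(d − a/2) = 189 × (32.5 − 0.38) = 6070.7 kip·in.
M_n = 6070.7/12 = 505.89 kip·ft.

M_n ≈ 506 kip·ft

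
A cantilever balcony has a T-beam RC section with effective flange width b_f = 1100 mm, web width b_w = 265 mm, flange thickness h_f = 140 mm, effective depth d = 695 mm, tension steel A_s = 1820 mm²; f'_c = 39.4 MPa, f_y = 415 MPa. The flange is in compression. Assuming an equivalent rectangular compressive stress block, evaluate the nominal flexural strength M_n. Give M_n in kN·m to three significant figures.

Tension: T = A_s f_y = 1820 × 415 = 755300 N.
Try a within the flange: a = T/(0.85 f'_c b_f) = 755300/(0.85 × 39.4 × 1100) = 20.50 mm.
Since a = 20.50 ≤ h_f = 140 mm, the stress block lies entirely in the flange; analyse as a rectangular beam of width b_f.
M_n = T(d − a/2) = 755300 × (695 − 10.25) = 517.19 × 10⁶ N·mm.
M_n = 517.19 kN·m.

M_n ≈ 517 kN·m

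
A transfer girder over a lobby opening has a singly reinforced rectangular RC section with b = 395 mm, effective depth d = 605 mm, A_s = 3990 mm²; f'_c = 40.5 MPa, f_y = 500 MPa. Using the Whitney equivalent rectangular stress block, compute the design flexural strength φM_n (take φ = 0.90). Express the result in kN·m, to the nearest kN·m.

φM_n ≈ 955 kN·m

T = A_s f_y = 3990 × 500 = 1995000 N = 1995 kN.
From C = T: a = T/(0.85 f'_c b) = 1995000/(0.85 × 40.5 × 395) = 146.71 mm.
M_n = T(d − a/2) = 1995 kN × (605 − 73.355) mm = 1060.63 kN·m.
φM_n = 0.90 × 1060.63 = 954.57 kN·m.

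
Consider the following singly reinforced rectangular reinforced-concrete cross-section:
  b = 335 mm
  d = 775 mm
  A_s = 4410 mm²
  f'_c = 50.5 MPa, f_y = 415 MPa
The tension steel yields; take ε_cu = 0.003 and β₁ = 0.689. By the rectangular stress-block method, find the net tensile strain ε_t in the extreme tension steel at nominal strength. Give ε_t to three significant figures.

a = A_s f_y/(0.85 f'_c b) = 127.27 mm.
β₁ = 0.689, so c = a/β₁ = 127.27/0.689 = 184.72 mm.
From the linear strain diagram with ε_cu = 0.003: ε_t = 0.003 (d − c)/c = 0.003 × (775 − 184.72)/184.72 = 0.00959.
Since ε_t ≥ 0.005, the section is tension-controlled.

ε_t ≈ 0.00959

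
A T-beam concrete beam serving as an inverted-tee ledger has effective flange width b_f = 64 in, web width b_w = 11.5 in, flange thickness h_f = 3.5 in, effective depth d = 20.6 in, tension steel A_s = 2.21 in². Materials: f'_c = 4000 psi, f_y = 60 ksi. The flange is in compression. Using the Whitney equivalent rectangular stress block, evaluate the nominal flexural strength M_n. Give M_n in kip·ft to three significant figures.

M_n ≈ 224 kip·ft

Tension: T = A_s f_y = 2.21 × 60 = 132.6 kips.
Try a within the flange: a = T/(0.85 f'_c b_f) = 132.6/(0.85 × 4 × 64) = 0.609 in.
Since a = 0.609 ≤ h_f = 3.5 in, the stress block lies entirely in the flange; analyse as a rectangular beam of width b_f.
M_n = T(d − a/2) = 132.6 × (20.6 − 0.3045) = 2691.2 kip·in.
M_n = 2691.2/12 = 224.27 kip·ft.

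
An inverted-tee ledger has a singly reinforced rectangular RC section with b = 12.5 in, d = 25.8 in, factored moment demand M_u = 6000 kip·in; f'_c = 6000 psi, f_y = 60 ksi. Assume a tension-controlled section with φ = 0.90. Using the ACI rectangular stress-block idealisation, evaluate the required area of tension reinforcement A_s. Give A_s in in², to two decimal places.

M_n = M_u/φ = 6000/0.90 = 6666.67 kip·in.
From M_n = 0.85 f'_c a b (d − a/2):
a = d − √(d² − 2M_n/(0.85 f'_c b)) = 25.8 − √(25.8² − 2 × 6666.67/(0.85 × 6 × 12.5)) = 4.434 in.
A_s = 0.85 f'_c a b / f_y = 0.85 × 6 × 4.434 × 12.5 / 60 = 4.711 in².

A_s ≈ 4.71 in²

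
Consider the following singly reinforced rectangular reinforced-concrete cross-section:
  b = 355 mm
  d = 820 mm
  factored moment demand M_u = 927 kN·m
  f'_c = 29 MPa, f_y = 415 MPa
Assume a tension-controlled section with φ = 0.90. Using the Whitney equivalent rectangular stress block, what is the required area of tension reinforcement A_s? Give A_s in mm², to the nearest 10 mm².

M_n = M_u/φ = 927/0.90 = 1030 kN·m.
With M_n = 0.85 f'_c a b (d − a/2), solve the quadratic for a:
a = d − √(d² − 2M_n/(0.85 f'_c b)) = 820 − √(820² − 2 × 1030×10⁶/(0.85 × 29 × 355)) = 158.95 mm.
A_s = 0.85 f'_c a b / f_y = 0.85 × 29 × 158.95 × 355 / 415 = 3351.6 mm².

A_s ≈ 3350 mm²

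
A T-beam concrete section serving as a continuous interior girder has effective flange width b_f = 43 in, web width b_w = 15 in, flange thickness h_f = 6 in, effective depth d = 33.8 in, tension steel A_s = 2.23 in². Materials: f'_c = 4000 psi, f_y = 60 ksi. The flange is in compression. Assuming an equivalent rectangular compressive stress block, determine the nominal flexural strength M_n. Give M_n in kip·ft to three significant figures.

M_n ≈ 372 kip·ft

Tension: T = A_s f_y = 2.23 × 60 = 133.8 kips.
Try a within the flange: a = T/(0.85 f'_c b_f) = 133.8/(0.85 × 4 × 43) = 0.915 in.
Since a = 0.915 ≤ h_f = 6 in, the stress block lies entirely in the flange; analyse as a rectangular beam of width b_f.
M_n = T(d − a/2) = 133.8 × (33.8 − 0.4575) = 4461.2 kip·in.
M_n = 4461.2/12 = 371.77 kip·ft.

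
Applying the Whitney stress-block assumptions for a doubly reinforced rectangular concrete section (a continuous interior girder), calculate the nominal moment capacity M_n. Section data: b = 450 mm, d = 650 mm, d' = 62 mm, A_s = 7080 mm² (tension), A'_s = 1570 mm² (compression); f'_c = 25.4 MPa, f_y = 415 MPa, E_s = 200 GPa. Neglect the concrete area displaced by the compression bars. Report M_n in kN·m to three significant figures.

M_n ≈ 1600 kN·m

Assume both tension and compression steel yield.
Net tension couple steel: A_s − A'_s = 5510 mm².
a = (A_s − A'_s) f_y / (0.85 f'_c b) = 2286650/(0.85 × 25.4 × 450) = 235.36 mm.
c = a/β₁ = 235.36/0.85 = 276.89 mm; ε'_s = 0.003(c − d')/c = 0.0023 ≥ f_y/E_s = 0.0021, so compression steel does yield.
M_n = (A_s − A'_s) f_y (d − a/2) + A'_s f_y (d − d') = [2286650 × (650 − 117.68) + 651550 × (650 − 62)] × 10⁻⁶ = 1217.23 + 383.11 = 1600.34 kN·m.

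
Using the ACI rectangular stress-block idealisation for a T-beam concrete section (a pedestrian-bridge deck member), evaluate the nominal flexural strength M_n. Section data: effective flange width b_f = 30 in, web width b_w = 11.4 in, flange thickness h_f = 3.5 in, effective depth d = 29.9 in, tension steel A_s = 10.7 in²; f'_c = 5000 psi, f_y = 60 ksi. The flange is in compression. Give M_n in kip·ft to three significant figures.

Tension: T = A_s f_y = 10.7 × 60 = 642 kips.
Try a within the flange: a = T/(0.85 f'_c b_f) = 642/(0.85 × 5 × 30) = 5.035 in.
a = 5.035 > h_f = 3.5 in: the block extends into the web. Split into flange-overhang and web parts.
C_f = 0.85 f'_c (b_f − b_w) h_f = 0.85 × 5 × (30 − 11.4) × 3.5 = 276.7 kips.
Remaining web compression depth: a_w = (T − C_f)/(0.85 f'_c b_w) = (642 − 276.7)/(0.85 × 5 × 11.4) = 7.540 in.
M_n = C_f(d − h_f/2) + (T − C_f)(d − a_w/2) = 276.7 × (29.9 − 1.75) + 365.3 × (29.9 − 3.77) = 7789.1 + 9545.3 = 17334.4 kip·in.
M_n = 17334.4/12 = 1444.53 kip·ft.

M_n ≈ 1440 kip·ft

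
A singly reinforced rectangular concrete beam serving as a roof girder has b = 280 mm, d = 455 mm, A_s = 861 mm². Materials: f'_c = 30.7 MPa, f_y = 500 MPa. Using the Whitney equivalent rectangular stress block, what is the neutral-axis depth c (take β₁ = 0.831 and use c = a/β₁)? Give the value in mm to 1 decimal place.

T = A_s f_y = 861 × 500 = 430500 N = 430.5 kN.
Setting C = 0.85 f'_c a b equal to T: a = 430500/(0.85 × 30.7 × 280) = 58.919 mm.
With β₁ = 0.831, c = a/β₁ = 58.919/0.831 = 70.9 mm.

c ≈ 70.9 mm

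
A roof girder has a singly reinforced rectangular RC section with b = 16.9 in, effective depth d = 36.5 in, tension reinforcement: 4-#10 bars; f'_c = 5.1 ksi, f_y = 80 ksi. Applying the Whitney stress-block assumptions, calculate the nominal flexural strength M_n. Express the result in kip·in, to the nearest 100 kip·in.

M_n ≈ 13700 kip·in

A_s = 4 × 1.27 = 5.08 in².
T = A_s f_y = 5.08 × 80 = 406.4 kips.
a = T/(0.85 f'_c b) = 406.4/(0.85 × 5.1 × 16.9) = 5.547 in.
M_n = T(d − a/2) = 406.4 × (36.5 − 2.7735) = 13706.4 kip·in.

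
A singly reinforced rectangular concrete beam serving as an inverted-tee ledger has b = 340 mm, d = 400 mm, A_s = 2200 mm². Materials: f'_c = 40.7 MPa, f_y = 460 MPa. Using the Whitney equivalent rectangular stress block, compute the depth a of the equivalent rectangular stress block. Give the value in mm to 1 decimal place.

T = A_s f_y = 2200 × 460 = 1012000 N = 1012 kN.
Setting C = 0.85 f'_c a b equal to T: a = 1012000/(0.85 × 40.7 × 340) = 86.0 mm.

a ≈ 86.0 mm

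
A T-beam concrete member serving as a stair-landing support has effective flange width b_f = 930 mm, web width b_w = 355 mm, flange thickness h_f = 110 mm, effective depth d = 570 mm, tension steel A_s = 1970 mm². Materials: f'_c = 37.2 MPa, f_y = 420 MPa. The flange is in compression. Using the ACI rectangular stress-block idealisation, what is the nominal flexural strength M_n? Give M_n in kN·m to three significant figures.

M_n ≈ 460 kN·m

Tension: T = A_s f_y = 1970 × 420 = 827400 N.
Try a within the flange: a = T/(0.85 f'_c b_f) = 827400/(0.85 × 37.2 × 930) = 28.14 mm.
Since a = 28.14 ≤ h_f = 110 mm, the stress block lies entirely in the flange; analyse as a rectangular beam of width b_f.
M_n = T(d − a/2) = 827400 × (570 − 14.07) = 459.98 × 10⁶ N·mm.
M_n = 459.98 kN·m.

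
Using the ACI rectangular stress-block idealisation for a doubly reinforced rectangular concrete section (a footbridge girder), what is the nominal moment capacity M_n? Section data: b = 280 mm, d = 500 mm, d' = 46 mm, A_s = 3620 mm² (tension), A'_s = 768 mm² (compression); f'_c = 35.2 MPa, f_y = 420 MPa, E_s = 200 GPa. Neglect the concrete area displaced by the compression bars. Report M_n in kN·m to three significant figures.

M_n ≈ 660 kN·m

Assume both tension and compression steel yield.
Net tension couple steel: A_s − A'_s = 2852 mm².
a = (A_s − A'_s) f_y / (0.85 f'_c b) = 1197840/(0.85 × 35.2 × 280) = 142.98 mm.
c = a/β₁ = 142.98/0.799 = 178.95 mm; ε'_s = 0.003(c − d')/c = 0.0022 ≥ f_y/E_s = 0.0021, so compression steel does yield.
M_n = (A_s − A'_s) f_y (d − a/2) + A'_s f_y (d − d') = [1197840 × (500 − 71.49) + 322560 × (500 − 46)] × 10⁻⁶ = 513.29 + 146.44 = 659.73 kN·m.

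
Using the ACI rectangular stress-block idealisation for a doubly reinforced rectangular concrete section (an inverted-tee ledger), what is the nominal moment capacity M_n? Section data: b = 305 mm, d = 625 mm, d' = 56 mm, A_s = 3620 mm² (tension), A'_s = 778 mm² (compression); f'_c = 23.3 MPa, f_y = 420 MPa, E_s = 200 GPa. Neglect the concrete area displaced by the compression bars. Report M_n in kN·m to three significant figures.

Assume both tension and compression steel yield.
Net tension couple steel: A_s − A'_s = 2842 mm².
a = (A_s − A'_s) f_y / (0.85 f'_c b) = 1193640/(0.85 × 23.3 × 305) = 197.61 mm.
c = a/β₁ = 197.61/0.85 = 232.48 mm; ε'_s = 0.003(c − d')/c = 0.0023 ≥ f_y/E_s = 0.0021, so compression steel does yield.
M_n = (A_s − A'_s) f_y (d − a/2) + A'_s f_y (d − d') = [1193640 × (625 − 98.805) + 326760 × (625 − 56)] × 10⁻⁶ = 628.09 + 185.93 = 814.02 kN·m.

M_n ≈ 814 kN·m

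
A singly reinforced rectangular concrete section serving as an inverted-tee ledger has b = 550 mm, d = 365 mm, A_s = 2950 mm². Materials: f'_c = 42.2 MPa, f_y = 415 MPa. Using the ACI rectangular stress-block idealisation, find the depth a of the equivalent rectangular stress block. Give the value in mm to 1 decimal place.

a ≈ 62.1 mm

T = A_s f_y = 2950 × 415 = 1224250 N = 1224.25 kN.
Setting C = 0.85 f'_c a b equal to T: a = 1224250/(0.85 × 42.2 × 550) = 62.1 mm.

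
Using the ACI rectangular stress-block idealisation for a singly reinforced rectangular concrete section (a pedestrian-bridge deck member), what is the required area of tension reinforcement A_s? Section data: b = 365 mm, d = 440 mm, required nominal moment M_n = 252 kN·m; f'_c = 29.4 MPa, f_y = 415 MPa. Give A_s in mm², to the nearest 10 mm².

A_s ≈ 1500 mm²

With M_n = 0.85 f'_c a b (d − a/2), solve the quadratic for a:
a = d − √(d² − 2M_n/(0.85 f'_c b)) = 440 − √(440² − 2 × 252×10⁶/(0.85 × 29.4 × 365)) = 68.05 mm.
A_s = 0.85 f'_c a b / f_y = 0.85 × 29.4 × 68.05 × 365 / 415 = 1495.7 mm².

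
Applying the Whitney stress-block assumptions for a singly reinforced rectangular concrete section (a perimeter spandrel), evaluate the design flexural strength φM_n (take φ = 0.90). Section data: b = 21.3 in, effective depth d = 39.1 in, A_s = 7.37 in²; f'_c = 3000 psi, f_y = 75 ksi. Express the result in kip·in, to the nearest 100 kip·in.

φM_n ≈ 16900 kip·in

T = A_s f_y = 7.37 × 75 = 552.75 kips.
a = T/(0.85 f'_c b) = 552.75/(0.85 × 3 × 21.3) = 10.177 in.
M_n = T(d − a/2) = 552.75 × (39.1 − 5.0885) = 18799.9 kip·in.
φM_n = 0.90 × 18799.9 = 16919.9 kip·in.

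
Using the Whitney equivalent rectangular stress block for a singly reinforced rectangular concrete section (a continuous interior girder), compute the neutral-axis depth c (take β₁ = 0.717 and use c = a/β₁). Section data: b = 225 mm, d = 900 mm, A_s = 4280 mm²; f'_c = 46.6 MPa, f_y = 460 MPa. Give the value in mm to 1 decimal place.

c ≈ 308.1 mm

T = A_s f_y = 4280 × 460 = 1968800 N = 1968.8 kN.
Setting C = 0.85 f'_c a b equal to T: a = 1968800/(0.85 × 46.6 × 225) = 220.909 mm.
With β₁ = 0.717, c = a/β₁ = 220.909/0.717 = 308.1 mm.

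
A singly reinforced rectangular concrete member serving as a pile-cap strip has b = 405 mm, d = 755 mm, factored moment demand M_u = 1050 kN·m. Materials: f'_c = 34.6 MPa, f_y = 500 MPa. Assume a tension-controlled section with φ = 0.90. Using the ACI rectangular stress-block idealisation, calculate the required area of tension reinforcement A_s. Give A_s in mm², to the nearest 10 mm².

A_s ≈ 3410 mm²

M_n = M_u/φ = 1050/0.90 = 1166.67 kN·m.
With M_n = 0.85 f'_c a b (d − a/2), solve the quadratic for a:
a = d − √(d² − 2M_n/(0.85 f'_c b)) = 755 − √(755² − 2 × 1166.67×10⁶/(0.85 × 34.6 × 405)) = 143.34 mm.
A_s = 0.85 f'_c a b / f_y = 0.85 × 34.6 × 143.34 × 405 / 500 = 3414.7 mm².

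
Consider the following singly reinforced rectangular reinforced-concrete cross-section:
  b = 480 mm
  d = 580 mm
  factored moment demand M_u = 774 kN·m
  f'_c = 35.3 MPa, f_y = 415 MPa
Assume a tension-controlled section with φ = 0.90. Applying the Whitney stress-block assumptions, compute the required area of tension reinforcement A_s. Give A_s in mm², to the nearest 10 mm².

M_n = M_u/φ = 774/0.90 = 860 kN·m.
With M_n = 0.85 f'_c a b (d − a/2), solve the quadratic for a:
a = d − √(d² − 2M_n/(0.85 f'_c b)) = 580 − √(580² − 2 × 860×10⁶/(0.85 × 35.3 × 480)) = 114.19 mm.
A_s = 0.85 f'_c a b / f_y = 0.85 × 35.3 × 114.19 × 480 / 415 = 3962.9 mm².

A_s ≈ 3960 mm²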